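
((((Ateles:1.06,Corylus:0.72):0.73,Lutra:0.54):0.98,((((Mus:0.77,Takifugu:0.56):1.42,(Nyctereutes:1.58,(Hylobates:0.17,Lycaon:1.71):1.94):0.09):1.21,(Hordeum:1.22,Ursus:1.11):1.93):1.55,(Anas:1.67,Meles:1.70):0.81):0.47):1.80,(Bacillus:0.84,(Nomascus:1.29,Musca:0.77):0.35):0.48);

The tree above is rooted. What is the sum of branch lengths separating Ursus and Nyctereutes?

5.92

The path runs Ursus → … → MRCA → … → Nyctereutes; the MRCA is the node subtending (((Mus,Takifugu),(Nyctereutes,(Hylobates,Lycaon))),(Hordeum,Ursus)).
Branch lengths along that path: 1.11 + 1.93 + 1.21 + 0.09 + 1.58 = 5.92.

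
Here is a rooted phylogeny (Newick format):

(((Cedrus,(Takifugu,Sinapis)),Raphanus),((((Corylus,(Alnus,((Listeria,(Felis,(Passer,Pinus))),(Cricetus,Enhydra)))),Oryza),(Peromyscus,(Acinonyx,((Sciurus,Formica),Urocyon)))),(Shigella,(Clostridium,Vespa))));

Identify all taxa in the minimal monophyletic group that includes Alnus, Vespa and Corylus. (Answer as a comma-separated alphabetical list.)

Tracing Alnus: it sits inside (Alnus,((Listeria,(Felis,(Passer,Pinus))),(Cricetus,Enhydra))).
Tracing Vespa: it sits inside (Clostridium,Vespa).
Tracing Corylus: it sits inside (Corylus,(Alnus,((Listeria,(Felis,(Passer,Pinus))),(Cricetus,Enhydra)))).
The smallest clade enclosing all 3 is ((((Corylus,(Alnus,((Listeria,(Felis,(Passer,Pinus))),(Cricetus,Enhydra)))),Oryza),(Peromyscus,(Acinonyx,((Sciurus,Formica),Urocyon)))),(Shigella,(Clostridium,Vespa))); the answer is its 17 terminal taxa in alphabetical order.

Acinonyx, Alnus, Clostridium, Corylus, Cricetus, Enhydra, Felis, Formica, Listeria, Oryza, Passer, Peromyscus, Pinus, Sciurus, Shigella, Urocyon, Vespa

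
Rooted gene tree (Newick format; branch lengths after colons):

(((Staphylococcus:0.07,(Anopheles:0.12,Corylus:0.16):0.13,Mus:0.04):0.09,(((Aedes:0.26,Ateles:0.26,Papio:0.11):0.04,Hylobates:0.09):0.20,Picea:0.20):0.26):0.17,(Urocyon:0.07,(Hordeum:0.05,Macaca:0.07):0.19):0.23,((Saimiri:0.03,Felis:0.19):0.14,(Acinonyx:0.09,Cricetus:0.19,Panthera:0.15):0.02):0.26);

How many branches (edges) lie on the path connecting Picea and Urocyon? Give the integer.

The MRCA of Picea and Urocyon is the root of the tree.
From Picea up to that node: 3 branches. From Urocyon up to the same node: 2 branches. Total: 3 + 2 = 5.

5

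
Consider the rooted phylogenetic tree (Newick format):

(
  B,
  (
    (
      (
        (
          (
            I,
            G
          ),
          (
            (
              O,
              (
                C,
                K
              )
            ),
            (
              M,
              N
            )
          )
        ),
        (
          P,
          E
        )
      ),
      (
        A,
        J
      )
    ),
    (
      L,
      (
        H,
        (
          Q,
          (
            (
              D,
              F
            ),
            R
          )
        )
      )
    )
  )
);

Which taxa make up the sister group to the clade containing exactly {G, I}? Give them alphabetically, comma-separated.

C, K, M, N, O

The clade containing exactly {G, I} attaches to the tree at the node subtending ((I,G),((O,(C,K)),(M,N))).
The other lineage descending from that same node — the sister group — is ((O,(C,K)),(M,N)); its 5 tips in alphabetical order are the answer.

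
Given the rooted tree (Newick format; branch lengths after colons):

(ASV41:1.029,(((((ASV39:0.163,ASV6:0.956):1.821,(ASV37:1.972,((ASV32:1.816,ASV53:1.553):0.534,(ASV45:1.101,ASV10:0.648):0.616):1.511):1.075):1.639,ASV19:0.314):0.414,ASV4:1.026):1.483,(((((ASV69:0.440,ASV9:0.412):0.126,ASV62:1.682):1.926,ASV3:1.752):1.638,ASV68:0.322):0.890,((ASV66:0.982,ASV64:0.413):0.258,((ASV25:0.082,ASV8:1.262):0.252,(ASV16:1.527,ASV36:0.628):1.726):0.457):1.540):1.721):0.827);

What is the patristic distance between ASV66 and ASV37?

11.084

The path runs ASV66 → … → MRCA → … → ASV37; the MRCA is the node subtending (((((ASV39,ASV6),(ASV37,((ASV32,ASV53),(ASV45,ASV10)))),ASV19),ASV4),(((((ASV69,ASV9),ASV62),ASV3),ASV68),((ASV66,ASV64),((ASV25,ASV8),(ASV16,ASV36))))).
Branch lengths along that path: 0.982 + 0.258 + 1.540 + 1.721 + 1.483 + 0.414 + 1.639 + 1.075 + 1.972 = 11.084.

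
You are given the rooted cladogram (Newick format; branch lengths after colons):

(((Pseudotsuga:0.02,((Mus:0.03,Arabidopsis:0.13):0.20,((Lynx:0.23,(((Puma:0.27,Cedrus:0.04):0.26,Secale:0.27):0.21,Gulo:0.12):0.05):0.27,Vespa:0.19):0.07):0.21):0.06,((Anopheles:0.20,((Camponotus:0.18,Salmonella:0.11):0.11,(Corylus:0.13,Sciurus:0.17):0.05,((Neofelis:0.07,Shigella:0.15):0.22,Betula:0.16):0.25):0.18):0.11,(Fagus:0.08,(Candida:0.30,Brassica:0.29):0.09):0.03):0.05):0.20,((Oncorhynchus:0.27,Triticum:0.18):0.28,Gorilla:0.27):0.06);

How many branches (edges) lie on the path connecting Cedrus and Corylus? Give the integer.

13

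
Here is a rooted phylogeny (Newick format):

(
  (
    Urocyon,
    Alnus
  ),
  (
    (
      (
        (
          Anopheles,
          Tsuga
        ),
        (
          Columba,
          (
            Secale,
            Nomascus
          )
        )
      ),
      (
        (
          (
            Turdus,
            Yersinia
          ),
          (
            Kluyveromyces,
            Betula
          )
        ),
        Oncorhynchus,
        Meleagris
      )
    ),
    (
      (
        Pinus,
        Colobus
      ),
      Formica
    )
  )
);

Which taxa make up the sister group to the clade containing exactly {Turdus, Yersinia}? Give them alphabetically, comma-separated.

Betula, Kluyveromyces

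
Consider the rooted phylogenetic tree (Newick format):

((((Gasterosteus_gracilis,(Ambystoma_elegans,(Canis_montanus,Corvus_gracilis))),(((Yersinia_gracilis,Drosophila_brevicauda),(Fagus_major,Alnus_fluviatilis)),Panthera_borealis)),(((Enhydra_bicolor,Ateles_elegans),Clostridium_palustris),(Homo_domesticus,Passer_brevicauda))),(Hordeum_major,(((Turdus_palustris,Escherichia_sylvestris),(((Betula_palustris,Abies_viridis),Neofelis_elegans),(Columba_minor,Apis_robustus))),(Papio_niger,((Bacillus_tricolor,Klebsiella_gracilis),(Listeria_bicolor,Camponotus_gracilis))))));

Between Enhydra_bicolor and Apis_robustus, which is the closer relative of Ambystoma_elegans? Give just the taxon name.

The MRCA of Ambystoma_elegans and Enhydra_bicolor subtends (((Gasterosteus_gracilis,(Ambystoma_elegans,(Canis_montanus,Corvus_gracilis))),(((Yersinia_gracilis,Drosophila_brevicauda),(Fagus_major,Alnus_fluviatilis)),Panthera_borealis)),(((Enhydra_bicolor,Ateles_elegans),Clostridium_palustris),(Homo_domesticus,Passer_brevicauda))) (14 taxa).
The MRCA of Ambystoma_elegans and Apis_robustus is the root, subtending the entire tree (27 taxa).
The first is nested inside the second, so Ambystoma_elegans shares a more recent common ancestor with Enhydra_bicolor.

Enhydra_bicolor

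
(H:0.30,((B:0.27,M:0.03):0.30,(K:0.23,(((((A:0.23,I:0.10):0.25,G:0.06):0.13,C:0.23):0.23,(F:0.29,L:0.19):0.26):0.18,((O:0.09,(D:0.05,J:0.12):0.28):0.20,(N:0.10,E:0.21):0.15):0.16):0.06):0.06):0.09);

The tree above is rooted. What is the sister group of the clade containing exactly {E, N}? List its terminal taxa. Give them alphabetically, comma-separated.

The clade containing exactly {E, N} attaches to the tree at the node subtending ((O,(D,J)),(N,E)).
The other lineage descending from that same node — the sister group — is (O,(D,J)); its 3 tips in alphabetical order are the answer.

D, J, O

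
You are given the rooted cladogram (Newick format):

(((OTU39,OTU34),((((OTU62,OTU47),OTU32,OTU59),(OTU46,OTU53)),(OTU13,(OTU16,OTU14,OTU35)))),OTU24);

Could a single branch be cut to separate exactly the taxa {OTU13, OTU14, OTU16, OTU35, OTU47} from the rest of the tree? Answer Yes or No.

The MRCA of the listed taxa subtends ((((OTU62,OTU47),OTU32,OTU59),(OTU46,OTU53)),(OTU13,(OTU16,OTU14,OTU35))).
That clade also contains OTU32, OTU46, OTU53, OTU59, OTU62, which are not in the proposed group, so the group is not monophyletic.

No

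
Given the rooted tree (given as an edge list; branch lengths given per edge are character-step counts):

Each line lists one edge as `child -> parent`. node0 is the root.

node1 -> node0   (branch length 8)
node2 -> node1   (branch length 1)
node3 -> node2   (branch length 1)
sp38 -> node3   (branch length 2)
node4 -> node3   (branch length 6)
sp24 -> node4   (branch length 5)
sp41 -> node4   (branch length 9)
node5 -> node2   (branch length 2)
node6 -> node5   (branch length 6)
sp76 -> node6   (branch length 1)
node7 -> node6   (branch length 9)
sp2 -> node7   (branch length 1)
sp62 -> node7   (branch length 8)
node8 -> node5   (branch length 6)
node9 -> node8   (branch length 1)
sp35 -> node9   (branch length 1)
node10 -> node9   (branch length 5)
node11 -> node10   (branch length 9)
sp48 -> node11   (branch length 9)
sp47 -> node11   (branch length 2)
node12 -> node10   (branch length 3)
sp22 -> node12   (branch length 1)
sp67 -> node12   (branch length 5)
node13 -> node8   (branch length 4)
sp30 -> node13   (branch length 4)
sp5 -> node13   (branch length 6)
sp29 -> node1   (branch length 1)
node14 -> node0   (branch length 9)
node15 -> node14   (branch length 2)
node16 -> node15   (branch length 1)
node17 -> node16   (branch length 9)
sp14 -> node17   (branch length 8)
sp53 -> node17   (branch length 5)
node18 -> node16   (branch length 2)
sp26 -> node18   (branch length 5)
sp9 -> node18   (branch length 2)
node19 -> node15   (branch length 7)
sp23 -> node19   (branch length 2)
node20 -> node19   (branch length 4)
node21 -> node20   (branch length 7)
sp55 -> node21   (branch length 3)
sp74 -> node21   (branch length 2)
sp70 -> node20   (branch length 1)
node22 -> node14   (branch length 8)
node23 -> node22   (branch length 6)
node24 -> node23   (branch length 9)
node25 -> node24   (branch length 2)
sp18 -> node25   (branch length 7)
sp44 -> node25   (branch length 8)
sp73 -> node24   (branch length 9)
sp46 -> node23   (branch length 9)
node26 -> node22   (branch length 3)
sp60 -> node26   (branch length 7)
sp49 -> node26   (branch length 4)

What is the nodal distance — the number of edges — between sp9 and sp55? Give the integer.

7

The MRCA of sp9 and sp55 is the node subtending (((sp14,sp53),(sp26,sp9)),(sp23,((sp55,sp74),sp70))).
From sp9 up to that node: 3 branches. From sp55 up to the same node: 4 branches. Total: 3 + 4 = 7.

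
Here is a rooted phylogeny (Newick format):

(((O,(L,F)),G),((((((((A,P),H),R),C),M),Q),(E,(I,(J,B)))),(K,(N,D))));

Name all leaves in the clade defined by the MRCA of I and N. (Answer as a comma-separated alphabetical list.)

Tracing I: it sits inside (I,(J,B)).
Tracing N: it sits inside (N,D).
The smallest clade enclosing both is ((((((((A,P),H),R),C),M),Q),(E,(I,(J,B)))),(K,(N,D))); the answer is its 14 terminal taxa in alphabetical order.

A, B, C, D, E, H, I, J, K, M, N, P, Q, R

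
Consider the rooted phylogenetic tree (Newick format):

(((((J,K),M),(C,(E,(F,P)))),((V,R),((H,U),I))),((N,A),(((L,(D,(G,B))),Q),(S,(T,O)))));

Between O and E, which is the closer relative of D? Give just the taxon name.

O

The MRCA of D and O subtends (((L,(D,(G,B))),Q),(S,(T,O))) (8 taxa).
The MRCA of D and E is the root, subtending the entire tree (22 taxa).
The first is nested inside the second, so D shares a more recent common ancestor with O.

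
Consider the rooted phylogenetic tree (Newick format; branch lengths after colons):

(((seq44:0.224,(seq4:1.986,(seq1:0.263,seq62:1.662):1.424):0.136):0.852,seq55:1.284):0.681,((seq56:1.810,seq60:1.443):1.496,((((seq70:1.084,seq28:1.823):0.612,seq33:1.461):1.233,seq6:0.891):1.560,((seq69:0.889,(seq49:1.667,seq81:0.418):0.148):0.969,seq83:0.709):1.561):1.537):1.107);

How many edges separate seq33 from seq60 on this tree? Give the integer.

The MRCA of seq33 and seq60 is the node subtending ((seq56,seq60),((((seq70,seq28),seq33),seq6),((seq69,(seq49,seq81)),seq83))).
From seq33 up to that node: 4 branches. From seq60 up to the same node: 2 branches. Total: 4 + 2 = 6.

6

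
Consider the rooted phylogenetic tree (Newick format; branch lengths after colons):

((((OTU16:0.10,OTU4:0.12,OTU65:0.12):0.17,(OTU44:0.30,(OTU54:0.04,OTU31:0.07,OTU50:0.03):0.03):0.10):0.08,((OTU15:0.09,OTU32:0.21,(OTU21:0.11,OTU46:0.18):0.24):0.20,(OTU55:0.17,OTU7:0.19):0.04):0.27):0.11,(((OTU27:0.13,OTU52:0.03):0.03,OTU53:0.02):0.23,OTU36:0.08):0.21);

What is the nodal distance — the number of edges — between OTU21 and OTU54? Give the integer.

The MRCA of OTU21 and OTU54 is the node subtending (((OTU16,OTU4,OTU65),(OTU44,(OTU54,OTU31,OTU50))),((OTU15,OTU32,(OTU21,OTU46)),(OTU55,OTU7))).
From OTU21 up to that node: 4 branches. From OTU54 up to the same node: 4 branches. Total: 4 + 4 = 8.

8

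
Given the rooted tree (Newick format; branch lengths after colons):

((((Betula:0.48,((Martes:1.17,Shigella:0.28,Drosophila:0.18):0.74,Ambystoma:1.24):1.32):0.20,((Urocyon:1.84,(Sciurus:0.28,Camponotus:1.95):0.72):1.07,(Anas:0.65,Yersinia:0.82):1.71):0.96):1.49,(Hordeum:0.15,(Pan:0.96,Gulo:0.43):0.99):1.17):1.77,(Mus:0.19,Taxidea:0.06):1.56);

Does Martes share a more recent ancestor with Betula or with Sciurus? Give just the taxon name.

Betula

The MRCA of Martes and Betula subtends (Betula,((Martes,Shigella,Drosophila),Ambystoma)) (5 taxa).
The MRCA of Martes and Sciurus subtends ((Betula,((Martes,Shigella,Drosophila),Ambystoma)),((Urocyon,(Sciurus,Camponotus)),(Anas,Yersinia))) (10 taxa).
The first is nested inside the second, so Martes shares a more recent common ancestor with Betula.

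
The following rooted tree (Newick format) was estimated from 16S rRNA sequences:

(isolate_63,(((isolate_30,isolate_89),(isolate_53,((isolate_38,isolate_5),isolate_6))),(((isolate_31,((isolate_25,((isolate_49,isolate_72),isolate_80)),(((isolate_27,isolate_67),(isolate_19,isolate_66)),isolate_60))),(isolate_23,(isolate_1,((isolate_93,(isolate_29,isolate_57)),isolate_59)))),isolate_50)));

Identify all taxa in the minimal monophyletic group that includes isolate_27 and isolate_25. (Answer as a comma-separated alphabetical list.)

Tracing isolate_27: it sits inside (isolate_27,isolate_67).
Tracing isolate_25: it sits inside (isolate_25,((isolate_49,isolate_72),isolate_80)).
The smallest clade enclosing both is ((isolate_25,((isolate_49,isolate_72),isolate_80)),(((isolate_27,isolate_67),(isolate_19,isolate_66)),isolate_60)); the answer is its 9 terminal taxa in alphabetical order.

isolate_19, isolate_25, isolate_27, isolate_49, isolate_60, isolate_66, isolate_67, isolate_72, isolate_80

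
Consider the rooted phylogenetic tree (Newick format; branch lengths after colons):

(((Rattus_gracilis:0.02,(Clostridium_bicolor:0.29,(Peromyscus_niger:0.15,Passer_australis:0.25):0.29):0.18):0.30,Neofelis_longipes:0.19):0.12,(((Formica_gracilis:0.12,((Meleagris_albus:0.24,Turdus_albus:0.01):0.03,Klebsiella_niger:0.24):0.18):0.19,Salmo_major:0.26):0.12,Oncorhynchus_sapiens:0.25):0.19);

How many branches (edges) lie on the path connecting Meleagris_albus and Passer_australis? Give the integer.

11

The MRCA of Meleagris_albus and Passer_australis is the root of the tree.
From Meleagris_albus up to that node: 6 branches. From Passer_australis up to the same node: 5 branches. Total: 6 + 5 = 11.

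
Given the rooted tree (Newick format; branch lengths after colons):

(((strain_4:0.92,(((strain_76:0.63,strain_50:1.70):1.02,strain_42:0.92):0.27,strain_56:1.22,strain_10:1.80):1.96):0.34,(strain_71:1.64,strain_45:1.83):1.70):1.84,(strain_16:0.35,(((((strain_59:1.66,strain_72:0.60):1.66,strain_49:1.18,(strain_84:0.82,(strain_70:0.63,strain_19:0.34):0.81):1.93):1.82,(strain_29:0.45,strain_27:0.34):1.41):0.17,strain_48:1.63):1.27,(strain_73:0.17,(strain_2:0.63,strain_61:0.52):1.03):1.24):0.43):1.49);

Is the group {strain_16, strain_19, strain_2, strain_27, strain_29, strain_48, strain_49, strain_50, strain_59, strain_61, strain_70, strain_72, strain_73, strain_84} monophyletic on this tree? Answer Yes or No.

The MRCA of the listed taxa is the root, so the smallest clade containing them is the whole tree.
That clade also contains strain_10, strain_4, strain_42, strain_45, strain_56, strain_71, strain_76, which are not in the proposed group, so the group is not monophyletic.

No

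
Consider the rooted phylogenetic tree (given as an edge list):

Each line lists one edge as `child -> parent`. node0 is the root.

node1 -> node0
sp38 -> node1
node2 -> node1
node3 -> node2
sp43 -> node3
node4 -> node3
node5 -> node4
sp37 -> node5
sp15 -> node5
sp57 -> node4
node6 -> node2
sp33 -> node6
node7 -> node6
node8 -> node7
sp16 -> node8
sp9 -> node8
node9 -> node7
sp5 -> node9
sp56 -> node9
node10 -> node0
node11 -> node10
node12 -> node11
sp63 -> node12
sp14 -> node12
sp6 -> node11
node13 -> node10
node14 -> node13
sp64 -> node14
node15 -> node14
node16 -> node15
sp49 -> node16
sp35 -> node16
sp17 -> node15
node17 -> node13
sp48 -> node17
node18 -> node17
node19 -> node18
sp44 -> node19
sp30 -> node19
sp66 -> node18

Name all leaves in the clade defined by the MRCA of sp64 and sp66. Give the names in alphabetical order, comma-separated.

Tracing sp64: it sits inside (sp64,((sp49,sp35),sp17)).
Tracing sp66: it sits inside ((sp44,sp30),sp66).
The smallest clade enclosing both is ((sp64,((sp49,sp35),sp17)),(sp48,((sp44,sp30),sp66))); the answer is its 8 terminal taxa in alphabetical order.

sp17, sp30, sp35, sp44, sp48, sp49, sp64, sp66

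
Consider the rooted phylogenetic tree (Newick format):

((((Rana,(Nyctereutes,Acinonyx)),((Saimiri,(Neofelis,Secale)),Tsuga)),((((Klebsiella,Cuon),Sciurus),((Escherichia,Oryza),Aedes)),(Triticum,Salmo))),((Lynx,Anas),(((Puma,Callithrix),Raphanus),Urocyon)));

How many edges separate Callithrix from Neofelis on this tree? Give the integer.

11

The MRCA of Callithrix and Neofelis is the root of the tree.
From Callithrix up to that node: 5 branches. From Neofelis up to the same node: 6 branches. Total: 5 + 6 = 11.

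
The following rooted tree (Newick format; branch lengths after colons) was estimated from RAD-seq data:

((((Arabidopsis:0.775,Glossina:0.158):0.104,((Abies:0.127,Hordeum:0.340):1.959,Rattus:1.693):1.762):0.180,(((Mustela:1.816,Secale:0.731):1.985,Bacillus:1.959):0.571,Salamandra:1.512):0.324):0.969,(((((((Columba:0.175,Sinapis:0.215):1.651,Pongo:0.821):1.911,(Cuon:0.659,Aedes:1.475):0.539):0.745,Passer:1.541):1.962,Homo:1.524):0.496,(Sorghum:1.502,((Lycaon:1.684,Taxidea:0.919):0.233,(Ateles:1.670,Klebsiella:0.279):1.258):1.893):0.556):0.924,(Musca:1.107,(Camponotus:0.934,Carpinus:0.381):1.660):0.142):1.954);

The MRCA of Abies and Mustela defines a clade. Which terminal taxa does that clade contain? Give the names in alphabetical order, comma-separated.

Tracing Abies: it sits inside (Abies,Hordeum).
Tracing Mustela: it sits inside (Mustela,Secale).
The smallest clade enclosing both is (((Arabidopsis,Glossina),((Abies,Hordeum),Rattus)),(((Mustela,Secale),Bacillus),Salamandra)); the answer is its 9 terminal taxa in alphabetical order.

Abies, Arabidopsis, Bacillus, Glossina, Hordeum, Mustela, Rattus, Salamandra, Secale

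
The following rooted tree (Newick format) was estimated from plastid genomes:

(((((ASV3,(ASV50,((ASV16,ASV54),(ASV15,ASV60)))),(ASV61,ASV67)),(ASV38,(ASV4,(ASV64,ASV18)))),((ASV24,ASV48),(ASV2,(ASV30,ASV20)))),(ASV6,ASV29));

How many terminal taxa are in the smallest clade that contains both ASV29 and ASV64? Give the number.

19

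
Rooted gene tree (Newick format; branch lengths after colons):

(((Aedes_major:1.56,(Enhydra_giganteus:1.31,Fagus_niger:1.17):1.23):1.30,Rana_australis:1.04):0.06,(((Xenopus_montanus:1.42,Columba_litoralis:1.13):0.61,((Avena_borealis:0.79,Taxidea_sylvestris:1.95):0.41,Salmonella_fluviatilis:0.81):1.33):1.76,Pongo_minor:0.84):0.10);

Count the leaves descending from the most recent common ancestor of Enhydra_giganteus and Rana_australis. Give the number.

The MRCA of Enhydra_giganteus and Rana_australis is the node subtending ((Aedes_major,(Enhydra_giganteus,Fagus_niger)),Rana_australis).
That clade contains 4 terminal taxa: Aedes_major, Enhydra_giganteus, Fagus_niger, Rana_australis.

4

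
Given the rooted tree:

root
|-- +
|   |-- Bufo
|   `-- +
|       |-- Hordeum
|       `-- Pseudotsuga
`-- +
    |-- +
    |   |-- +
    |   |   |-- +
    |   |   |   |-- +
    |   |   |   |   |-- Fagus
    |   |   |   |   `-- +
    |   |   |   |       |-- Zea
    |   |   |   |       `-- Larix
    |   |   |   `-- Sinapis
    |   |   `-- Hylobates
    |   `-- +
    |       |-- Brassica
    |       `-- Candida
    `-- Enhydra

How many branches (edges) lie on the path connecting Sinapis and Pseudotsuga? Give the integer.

The MRCA of Sinapis and Pseudotsuga is the root of the tree.
From Sinapis up to that node: 5 branches. From Pseudotsuga up to the same node: 3 branches. Total: 5 + 3 = 8.

8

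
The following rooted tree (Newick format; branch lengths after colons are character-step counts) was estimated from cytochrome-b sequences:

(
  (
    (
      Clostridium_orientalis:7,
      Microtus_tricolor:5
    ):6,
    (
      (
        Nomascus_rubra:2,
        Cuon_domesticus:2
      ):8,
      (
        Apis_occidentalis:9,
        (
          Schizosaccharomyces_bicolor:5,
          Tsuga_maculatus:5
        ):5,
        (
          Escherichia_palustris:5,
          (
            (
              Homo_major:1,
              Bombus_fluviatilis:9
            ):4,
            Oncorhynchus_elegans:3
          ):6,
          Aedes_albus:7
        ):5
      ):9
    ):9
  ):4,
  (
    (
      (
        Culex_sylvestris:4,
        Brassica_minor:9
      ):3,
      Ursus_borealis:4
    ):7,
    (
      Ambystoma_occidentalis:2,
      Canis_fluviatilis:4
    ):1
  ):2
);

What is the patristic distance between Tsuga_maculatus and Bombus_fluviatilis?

34

The path runs Tsuga_maculatus → … → MRCA → … → Bombus_fluviatilis; the MRCA is the node subtending (Apis_occidentalis,(Schizosaccharomyces_bicolor,Tsuga_maculatus),(Escherichia_palustris,((Homo_major,Bombus_fluviatilis),Oncorhynchus_elegans),Aedes_albus)).
Branch lengths along that path: 5 + 5 + 5 + 6 + 4 + 9 = 34.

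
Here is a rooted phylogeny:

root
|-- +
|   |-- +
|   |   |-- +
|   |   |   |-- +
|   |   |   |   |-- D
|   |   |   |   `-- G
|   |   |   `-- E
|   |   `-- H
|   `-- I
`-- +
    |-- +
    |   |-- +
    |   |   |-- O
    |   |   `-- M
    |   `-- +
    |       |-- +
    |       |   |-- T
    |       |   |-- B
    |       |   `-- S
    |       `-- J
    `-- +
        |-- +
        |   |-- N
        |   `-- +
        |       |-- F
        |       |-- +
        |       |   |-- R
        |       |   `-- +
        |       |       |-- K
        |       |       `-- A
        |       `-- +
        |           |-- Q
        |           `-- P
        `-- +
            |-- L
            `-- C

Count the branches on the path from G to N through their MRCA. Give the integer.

9

The MRCA of G and N is the root of the tree.
From G up to that node: 5 branches. From N up to the same node: 4 branches. Total: 5 + 4 = 9.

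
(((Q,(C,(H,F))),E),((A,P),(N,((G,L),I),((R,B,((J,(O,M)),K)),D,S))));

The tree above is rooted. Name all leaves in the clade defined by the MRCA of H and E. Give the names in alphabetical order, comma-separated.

C, E, F, H, Q

Tracing H: it sits inside (H,F).
Tracing E: it sits inside ((Q,(C,(H,F))),E).
The smallest clade enclosing both is ((Q,(C,(H,F))),E); the answer is its 5 terminal taxa in alphabetical order.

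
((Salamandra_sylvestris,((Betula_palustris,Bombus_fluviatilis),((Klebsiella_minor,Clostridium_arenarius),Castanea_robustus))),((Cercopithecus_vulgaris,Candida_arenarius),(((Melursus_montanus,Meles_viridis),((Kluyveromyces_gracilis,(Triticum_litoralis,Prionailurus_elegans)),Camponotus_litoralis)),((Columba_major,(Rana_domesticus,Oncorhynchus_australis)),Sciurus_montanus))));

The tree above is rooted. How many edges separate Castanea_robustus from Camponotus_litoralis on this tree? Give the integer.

9

The MRCA of Castanea_robustus and Camponotus_litoralis is the root of the tree.
From Castanea_robustus up to that node: 4 branches. From Camponotus_litoralis up to the same node: 5 branches. Total: 4 + 5 = 9.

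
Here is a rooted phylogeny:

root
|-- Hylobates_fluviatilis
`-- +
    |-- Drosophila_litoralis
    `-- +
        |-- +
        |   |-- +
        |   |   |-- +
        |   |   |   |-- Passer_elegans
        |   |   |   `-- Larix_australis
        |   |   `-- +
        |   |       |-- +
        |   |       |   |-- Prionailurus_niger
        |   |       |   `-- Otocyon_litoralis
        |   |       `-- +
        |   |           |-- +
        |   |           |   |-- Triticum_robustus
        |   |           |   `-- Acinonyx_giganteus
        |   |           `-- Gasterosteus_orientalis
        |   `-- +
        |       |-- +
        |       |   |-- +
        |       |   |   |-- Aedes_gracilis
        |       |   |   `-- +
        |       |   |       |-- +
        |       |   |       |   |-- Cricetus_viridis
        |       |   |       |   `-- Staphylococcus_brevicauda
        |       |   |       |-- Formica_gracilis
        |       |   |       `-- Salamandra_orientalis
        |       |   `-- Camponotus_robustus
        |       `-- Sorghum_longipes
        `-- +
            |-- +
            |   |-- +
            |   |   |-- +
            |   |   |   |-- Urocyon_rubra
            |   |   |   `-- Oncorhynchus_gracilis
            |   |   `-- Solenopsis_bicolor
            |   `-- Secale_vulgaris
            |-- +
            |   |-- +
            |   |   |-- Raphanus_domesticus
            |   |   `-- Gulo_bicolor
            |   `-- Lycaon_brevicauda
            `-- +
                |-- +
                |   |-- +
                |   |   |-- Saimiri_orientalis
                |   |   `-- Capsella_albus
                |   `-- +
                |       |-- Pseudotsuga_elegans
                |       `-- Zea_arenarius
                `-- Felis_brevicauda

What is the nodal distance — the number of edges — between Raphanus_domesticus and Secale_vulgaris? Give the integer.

The MRCA of Raphanus_domesticus and Secale_vulgaris is the node subtending ((((Urocyon_rubra,Oncorhynchus_gracilis),Solenopsis_bicolor),Secale_vulgaris),((Raphanus_domesticus,Gulo_bicolor),Lycaon_brevicauda),(((Saimiri_orientalis,Capsella_albus),(Pseudotsuga_elegans,Zea_arenarius)),Felis_brevicauda)).
From Raphanus_domesticus up to that node: 3 branches. From Secale_vulgaris up to the same node: 2 branches. Total: 3 + 2 = 5.

5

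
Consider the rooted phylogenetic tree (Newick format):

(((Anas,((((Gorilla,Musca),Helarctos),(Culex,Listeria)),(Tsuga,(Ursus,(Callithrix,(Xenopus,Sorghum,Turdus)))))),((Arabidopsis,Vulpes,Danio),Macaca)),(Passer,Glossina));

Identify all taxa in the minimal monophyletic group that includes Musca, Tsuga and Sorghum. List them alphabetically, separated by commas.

Callithrix, Culex, Gorilla, Helarctos, Listeria, Musca, Sorghum, Tsuga, Turdus, Ursus, Xenopus

Tracing Musca: it sits inside (Gorilla,Musca).
Tracing Tsuga: it sits inside (Tsuga,(Ursus,(Callithrix,(Xenopus,Sorghum,Turdus)))).
Tracing Sorghum: it sits inside (Xenopus,Sorghum,Turdus).
The smallest clade enclosing all 3 is ((((Gorilla,Musca),Helarctos),(Culex,Listeria)),(Tsuga,(Ursus,(Callithrix,(Xenopus,Sorghum,Turdus))))); the answer is its 11 terminal taxa in alphabetical order.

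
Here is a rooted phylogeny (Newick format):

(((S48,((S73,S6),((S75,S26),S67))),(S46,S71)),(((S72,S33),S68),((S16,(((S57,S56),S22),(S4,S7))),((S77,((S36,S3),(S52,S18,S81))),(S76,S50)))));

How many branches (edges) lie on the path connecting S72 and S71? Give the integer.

The MRCA of S72 and S71 is the root of the tree.
From S72 up to that node: 4 branches. From S71 up to the same node: 3 branches. Total: 4 + 3 = 7.

7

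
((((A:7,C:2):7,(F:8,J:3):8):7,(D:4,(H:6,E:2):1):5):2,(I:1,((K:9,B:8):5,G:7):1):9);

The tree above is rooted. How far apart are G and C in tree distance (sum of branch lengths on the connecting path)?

35

The path runs G → … → MRCA → … → C; the MRCA is the root of the tree.
Branch lengths along that path: 7 + 1 + 9 + 2 + 7 + 7 + 2 = 35.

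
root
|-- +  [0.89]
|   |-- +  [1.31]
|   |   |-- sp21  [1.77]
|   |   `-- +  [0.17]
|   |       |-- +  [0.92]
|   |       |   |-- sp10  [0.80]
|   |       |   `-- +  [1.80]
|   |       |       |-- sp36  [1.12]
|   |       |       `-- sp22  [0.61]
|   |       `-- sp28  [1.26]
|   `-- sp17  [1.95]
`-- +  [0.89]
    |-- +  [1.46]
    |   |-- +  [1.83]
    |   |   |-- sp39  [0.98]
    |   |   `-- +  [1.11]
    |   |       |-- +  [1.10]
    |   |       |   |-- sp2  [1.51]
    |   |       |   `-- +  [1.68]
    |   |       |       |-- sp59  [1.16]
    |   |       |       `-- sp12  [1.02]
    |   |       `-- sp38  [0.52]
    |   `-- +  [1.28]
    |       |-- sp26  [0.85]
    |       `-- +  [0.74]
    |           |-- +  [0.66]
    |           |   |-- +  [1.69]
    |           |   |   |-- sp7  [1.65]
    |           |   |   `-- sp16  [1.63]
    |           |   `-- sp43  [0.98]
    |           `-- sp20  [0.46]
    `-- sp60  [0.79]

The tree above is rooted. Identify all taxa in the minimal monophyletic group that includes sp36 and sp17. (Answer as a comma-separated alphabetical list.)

sp10, sp17, sp21, sp22, sp28, sp36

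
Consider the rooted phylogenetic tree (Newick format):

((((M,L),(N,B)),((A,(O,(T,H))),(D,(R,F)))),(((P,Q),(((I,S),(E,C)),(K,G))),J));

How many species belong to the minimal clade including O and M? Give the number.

11

The MRCA of O and M is the node subtending (((M,L),(N,B)),((A,(O,(T,H))),(D,(R,F)))).
That clade contains 11 terminal taxa: A, B, D, F, H, L, M, N, O, R, T.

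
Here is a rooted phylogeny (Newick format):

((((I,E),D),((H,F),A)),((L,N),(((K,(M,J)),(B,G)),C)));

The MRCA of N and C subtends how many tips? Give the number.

The MRCA of N and C is the node subtending ((L,N),(((K,(M,J)),(B,G)),C)).
That clade contains 8 terminal taxa: B, C, G, J, K, L, M, N.

8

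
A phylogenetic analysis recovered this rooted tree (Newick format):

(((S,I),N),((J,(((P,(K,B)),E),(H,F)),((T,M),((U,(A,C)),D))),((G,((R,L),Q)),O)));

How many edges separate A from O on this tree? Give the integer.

8

The MRCA of A and O is the node subtending ((J,(((P,(K,B)),E),(H,F)),((T,M),((U,(A,C)),D))),((G,((R,L),Q)),O)).
From A up to that node: 6 branches. From O up to the same node: 2 branches. Total: 6 + 2 = 8.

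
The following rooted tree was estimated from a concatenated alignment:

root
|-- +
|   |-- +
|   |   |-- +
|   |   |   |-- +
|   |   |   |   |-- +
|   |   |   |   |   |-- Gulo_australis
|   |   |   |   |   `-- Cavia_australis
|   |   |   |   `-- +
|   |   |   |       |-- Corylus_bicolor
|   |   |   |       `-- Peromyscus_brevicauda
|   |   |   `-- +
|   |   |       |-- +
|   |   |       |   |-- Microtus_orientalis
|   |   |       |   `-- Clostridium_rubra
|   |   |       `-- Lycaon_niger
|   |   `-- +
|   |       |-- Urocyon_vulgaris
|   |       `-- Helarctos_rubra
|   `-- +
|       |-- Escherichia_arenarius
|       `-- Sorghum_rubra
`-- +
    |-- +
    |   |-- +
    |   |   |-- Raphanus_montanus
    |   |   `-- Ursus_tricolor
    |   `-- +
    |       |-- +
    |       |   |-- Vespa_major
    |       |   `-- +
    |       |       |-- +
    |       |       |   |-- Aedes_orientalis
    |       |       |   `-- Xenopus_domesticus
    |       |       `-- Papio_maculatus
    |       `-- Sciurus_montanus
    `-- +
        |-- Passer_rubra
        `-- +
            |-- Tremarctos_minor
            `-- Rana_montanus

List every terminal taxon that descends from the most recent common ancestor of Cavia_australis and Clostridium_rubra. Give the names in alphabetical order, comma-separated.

Cavia_australis, Clostridium_rubra, Corylus_bicolor, Gulo_australis, Lycaon_niger, Microtus_orientalis, Peromyscus_brevicauda

Tracing Cavia_australis: it sits inside (Gulo_australis,Cavia_australis).
Tracing Clostridium_rubra: it sits inside (Microtus_orientalis,Clostridium_rubra).
The smallest clade enclosing both is (((Gulo_australis,Cavia_australis),(Corylus_bicolor,Peromyscus_brevicauda)),((Microtus_orientalis,Clostridium_rubra),Lycaon_niger)); the answer is its 7 terminal taxa in alphabetical order.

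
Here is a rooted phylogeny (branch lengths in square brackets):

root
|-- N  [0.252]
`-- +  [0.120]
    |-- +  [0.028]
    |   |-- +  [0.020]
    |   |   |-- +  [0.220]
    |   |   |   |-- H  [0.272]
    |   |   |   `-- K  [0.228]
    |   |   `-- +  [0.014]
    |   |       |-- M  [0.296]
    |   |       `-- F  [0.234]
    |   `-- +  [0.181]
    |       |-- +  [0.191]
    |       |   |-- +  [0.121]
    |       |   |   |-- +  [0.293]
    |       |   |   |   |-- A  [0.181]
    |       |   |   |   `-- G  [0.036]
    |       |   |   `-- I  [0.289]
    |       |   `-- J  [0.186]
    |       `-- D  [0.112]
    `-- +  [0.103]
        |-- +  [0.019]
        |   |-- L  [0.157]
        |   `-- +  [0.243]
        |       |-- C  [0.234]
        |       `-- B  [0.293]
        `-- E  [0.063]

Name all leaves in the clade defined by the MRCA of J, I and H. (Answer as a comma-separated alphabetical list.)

A, D, F, G, H, I, J, K, M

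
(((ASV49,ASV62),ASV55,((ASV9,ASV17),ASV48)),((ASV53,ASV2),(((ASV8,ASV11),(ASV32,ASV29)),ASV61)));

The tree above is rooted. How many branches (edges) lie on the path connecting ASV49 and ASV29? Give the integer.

8

The MRCA of ASV49 and ASV29 is the root of the tree.
From ASV49 up to that node: 3 branches. From ASV29 up to the same node: 5 branches. Total: 3 + 5 = 8.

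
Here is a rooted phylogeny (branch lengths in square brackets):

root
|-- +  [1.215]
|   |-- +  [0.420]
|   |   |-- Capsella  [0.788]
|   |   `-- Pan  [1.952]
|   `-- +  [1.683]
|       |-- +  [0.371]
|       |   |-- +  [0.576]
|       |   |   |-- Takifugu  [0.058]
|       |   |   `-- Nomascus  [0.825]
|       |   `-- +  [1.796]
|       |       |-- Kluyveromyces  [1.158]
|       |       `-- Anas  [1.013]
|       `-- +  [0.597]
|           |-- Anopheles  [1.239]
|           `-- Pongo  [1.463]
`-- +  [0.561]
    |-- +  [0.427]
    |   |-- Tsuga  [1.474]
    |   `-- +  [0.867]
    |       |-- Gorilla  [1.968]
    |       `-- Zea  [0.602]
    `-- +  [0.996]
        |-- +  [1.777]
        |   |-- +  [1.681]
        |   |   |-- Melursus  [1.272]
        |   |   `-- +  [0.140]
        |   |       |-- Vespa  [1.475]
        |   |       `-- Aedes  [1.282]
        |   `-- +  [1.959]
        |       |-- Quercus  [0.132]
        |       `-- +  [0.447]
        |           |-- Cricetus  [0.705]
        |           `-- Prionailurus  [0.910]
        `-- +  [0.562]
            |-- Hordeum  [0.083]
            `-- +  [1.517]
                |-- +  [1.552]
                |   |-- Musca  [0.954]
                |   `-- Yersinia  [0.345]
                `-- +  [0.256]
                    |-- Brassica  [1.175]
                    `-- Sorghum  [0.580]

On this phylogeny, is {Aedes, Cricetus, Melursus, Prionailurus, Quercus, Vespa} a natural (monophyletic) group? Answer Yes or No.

Yes

The most recent common ancestor of these taxa subtends ((Melursus,(Vespa,Aedes)),(Quercus,(Cricetus,Prionailurus))).
That clade has exactly 6 tips — every listed taxon and nothing else — so the group is monophyletic.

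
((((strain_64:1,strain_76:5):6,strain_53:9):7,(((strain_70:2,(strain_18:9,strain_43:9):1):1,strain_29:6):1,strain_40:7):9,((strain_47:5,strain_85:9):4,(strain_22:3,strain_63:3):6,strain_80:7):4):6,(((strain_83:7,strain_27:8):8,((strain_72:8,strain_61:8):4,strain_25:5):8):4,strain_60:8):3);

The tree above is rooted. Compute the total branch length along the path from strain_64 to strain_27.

The path runs strain_64 → … → MRCA → … → strain_27; the MRCA is the root of the tree.
Branch lengths along that path: 1 + 6 + 7 + 6 + 3 + 4 + 8 + 8 = 43.

43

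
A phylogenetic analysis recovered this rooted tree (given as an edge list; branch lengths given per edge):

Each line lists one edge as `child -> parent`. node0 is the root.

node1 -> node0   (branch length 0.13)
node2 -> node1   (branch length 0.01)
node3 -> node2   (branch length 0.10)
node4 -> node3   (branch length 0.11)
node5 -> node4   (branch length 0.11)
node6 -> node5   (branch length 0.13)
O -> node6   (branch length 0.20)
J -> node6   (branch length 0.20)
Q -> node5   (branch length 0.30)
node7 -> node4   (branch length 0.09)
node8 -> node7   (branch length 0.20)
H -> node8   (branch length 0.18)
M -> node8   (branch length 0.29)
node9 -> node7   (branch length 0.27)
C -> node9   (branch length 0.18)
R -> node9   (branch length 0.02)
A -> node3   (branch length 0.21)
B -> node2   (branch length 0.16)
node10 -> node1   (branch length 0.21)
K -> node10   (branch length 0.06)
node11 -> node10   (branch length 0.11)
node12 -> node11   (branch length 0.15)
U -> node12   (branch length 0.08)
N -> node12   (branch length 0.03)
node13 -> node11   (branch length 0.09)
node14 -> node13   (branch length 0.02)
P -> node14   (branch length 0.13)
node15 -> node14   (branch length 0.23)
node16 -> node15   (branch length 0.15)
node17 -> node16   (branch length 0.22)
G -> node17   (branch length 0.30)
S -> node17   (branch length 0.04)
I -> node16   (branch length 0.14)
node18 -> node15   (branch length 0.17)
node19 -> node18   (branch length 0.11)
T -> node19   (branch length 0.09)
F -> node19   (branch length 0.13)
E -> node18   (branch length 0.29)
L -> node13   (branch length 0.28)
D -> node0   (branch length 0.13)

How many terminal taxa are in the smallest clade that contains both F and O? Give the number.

20

The MRCA of F and O is the node subtending ((((((O,J),Q),((H,M),(C,R))),A),B),(K,((U,N),((P,(((G,S),I),((T,F),E))),L)))).
That clade contains 20 terminal taxa: A, B, C, E, F, G, H, I, J, K, L, M, N, O, P, Q, R, S, T, U.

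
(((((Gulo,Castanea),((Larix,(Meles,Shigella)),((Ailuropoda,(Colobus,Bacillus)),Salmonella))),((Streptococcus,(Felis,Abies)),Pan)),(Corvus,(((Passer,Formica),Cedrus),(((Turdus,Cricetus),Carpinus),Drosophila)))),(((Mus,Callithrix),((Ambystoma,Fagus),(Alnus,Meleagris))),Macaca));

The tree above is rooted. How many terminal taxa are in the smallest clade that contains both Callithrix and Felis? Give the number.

28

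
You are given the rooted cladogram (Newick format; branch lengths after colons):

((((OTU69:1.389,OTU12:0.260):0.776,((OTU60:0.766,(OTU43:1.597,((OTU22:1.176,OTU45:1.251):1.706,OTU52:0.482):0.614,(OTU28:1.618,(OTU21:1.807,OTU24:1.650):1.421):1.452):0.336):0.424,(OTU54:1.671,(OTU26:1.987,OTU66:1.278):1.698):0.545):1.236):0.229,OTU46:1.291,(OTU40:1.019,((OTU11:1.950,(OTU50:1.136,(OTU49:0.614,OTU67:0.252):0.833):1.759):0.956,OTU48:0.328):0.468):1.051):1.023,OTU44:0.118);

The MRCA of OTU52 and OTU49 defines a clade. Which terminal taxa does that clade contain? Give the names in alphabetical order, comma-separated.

Tracing OTU52: it sits inside ((OTU22,OTU45),OTU52).
Tracing OTU49: it sits inside (OTU49,OTU67).
The smallest clade enclosing both is (((OTU69,OTU12),((OTU60,(OTU43,((OTU22,OTU45),OTU52),(OTU28,(OTU21,OTU24)))),(OTU54,(OTU26,OTU66)))),OTU46,(OTU40,((OTU11,(OTU50,(OTU49,OTU67))),OTU48))); the answer is its 20 terminal taxa in alphabetical order.

OTU11, OTU12, OTU21, OTU22, OTU24, OTU26, OTU28, OTU40, OTU43, OTU45, OTU46, OTU48, OTU49, OTU50, OTU52, OTU54, OTU60, OTU66, OTU67, OTU69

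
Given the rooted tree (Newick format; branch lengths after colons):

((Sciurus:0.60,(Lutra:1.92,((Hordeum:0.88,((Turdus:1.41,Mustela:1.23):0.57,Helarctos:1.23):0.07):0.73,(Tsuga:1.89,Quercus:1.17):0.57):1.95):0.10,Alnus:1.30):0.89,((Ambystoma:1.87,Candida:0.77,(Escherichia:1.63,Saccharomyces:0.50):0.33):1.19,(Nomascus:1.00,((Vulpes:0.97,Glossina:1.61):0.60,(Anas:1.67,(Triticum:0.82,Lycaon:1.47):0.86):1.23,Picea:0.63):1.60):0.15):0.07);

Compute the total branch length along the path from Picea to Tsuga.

7.85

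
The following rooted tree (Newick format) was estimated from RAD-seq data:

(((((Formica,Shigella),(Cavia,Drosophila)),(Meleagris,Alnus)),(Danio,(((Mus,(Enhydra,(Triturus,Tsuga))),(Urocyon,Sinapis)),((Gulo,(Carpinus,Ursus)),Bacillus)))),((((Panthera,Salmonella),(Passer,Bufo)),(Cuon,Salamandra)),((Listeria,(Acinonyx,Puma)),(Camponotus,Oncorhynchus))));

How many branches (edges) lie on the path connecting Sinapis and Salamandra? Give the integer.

10

The MRCA of Sinapis and Salamandra is the root of the tree.
From Sinapis up to that node: 6 branches. From Salamandra up to the same node: 4 branches. Total: 6 + 4 = 10.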